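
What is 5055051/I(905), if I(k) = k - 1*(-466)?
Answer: 1685017/457 ≈ 3687.1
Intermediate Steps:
I(k) = 466 + k (I(k) = k + 466 = 466 + k)
5055051/I(905) = 5055051/(466 + 905) = 5055051/1371 = 5055051*(1/1371) = 1685017/457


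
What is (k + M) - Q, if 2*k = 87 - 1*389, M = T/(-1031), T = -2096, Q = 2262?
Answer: -2485707/1031 ≈ -2411.0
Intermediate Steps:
M = 2096/1031 (M = -2096/(-1031) = -2096*(-1/1031) = 2096/1031 ≈ 2.0330)
k = -151 (k = (87 - 1*389)/2 = (87 - 389)/2 = (1/2)*(-302) = -151)
(k + M) - Q = (-151 + 2096/1031) - 1*2262 = -153585/1031 - 2262 = -2485707/1031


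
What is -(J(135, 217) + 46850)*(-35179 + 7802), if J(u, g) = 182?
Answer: 1287595064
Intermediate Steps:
-(J(135, 217) + 46850)*(-35179 + 7802) = -(182 + 46850)*(-35179 + 7802) = -47032*(-27377) = -1*(-1287595064) = 1287595064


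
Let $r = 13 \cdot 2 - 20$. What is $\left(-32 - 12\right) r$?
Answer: $-264$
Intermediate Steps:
$r = 6$ ($r = 26 - 20 = 6$)
$\left(-32 - 12\right) r = \left(-32 - 12\right) 6 = \left(-44\right) 6 = -264$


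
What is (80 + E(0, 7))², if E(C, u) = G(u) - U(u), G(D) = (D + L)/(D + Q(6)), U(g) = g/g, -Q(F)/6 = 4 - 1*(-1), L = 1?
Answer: 3272481/529 ≈ 6186.2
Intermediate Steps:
Q(F) = -30 (Q(F) = -6*(4 - 1*(-1)) = -6*(4 + 1) = -6*5 = -30)
U(g) = 1
G(D) = (1 + D)/(-30 + D) (G(D) = (D + 1)/(D - 30) = (1 + D)/(-30 + D))
E(C, u) = -1 + (1 + u)/(-30 + u) (E(C, u) = (1 + u)/(-30 + u) - 1*1 = (1 + u)/(-30 + u) - 1 = -1 + (1 + u)/(-30 + u))
(80 + E(0, 7))² = (80 + 31/(-30 + 7))² = (80 + 31/(-23))² = (80 + 31*(-1/23))² = (80 - 31/23)² = (1809/23)² = 3272481/529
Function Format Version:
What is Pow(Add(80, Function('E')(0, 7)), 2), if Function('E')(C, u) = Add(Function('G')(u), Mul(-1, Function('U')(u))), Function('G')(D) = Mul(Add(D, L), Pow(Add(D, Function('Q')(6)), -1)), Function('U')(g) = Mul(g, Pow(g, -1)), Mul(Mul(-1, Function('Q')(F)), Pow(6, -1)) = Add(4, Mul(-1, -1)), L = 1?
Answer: Rational(3272481, 529) ≈ 6186.2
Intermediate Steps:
Function('Q')(F) = -30 (Function('Q')(F) = Mul(-6, Add(4, Mul(-1, -1))) = Mul(-6, Add(4, 1)) = Mul(-6, 5) = -30)
Function('U')(g) = 1
Function('G')(D) = Mul(Pow(Add(-30, D), -1), Add(1, D)) (Function('G')(D) = Mul(Add(D, 1), Pow(Add(D, -30), -1)) = Mul(Add(1, D), Pow(Add(-30, D), -1)) = Mul(Pow(Add(-30, D), -1), Add(1, D)))
Function('E')(C, u) = Add(-1, Mul(Pow(Add(-30, u), -1), Add(1, u))) (Function('E')(C, u) = Add(Mul(Pow(Add(-30, u), -1), Add(1, u)), Mul(-1, 1)) = Add(Mul(Pow(Add(-30, u), -1), Add(1, u)), -1) = Add(-1, Mul(Pow(Add(-30, u), -1), Add(1, u))))
Pow(Add(80, Function('E')(0, 7)), 2) = Pow(Add(80, Mul(31, Pow(Add(-30, 7), -1))), 2) = Pow(Add(80, Mul(31, Pow(-23, -1))), 2) = Pow(Add(80, Mul(31, Rational(-1, 23))), 2) = Pow(Add(80, Rational(-31, 23)), 2) = Pow(Rational(1809, 23), 2) = Rational(3272481, 529)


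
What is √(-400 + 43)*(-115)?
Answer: -115*I*√357 ≈ -2172.9*I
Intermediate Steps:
√(-400 + 43)*(-115) = √(-357)*(-115) = (I*√357)*(-115) = -115*I*√357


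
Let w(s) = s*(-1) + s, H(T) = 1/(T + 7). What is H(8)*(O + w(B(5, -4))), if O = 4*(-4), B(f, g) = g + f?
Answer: -16/15 ≈ -1.0667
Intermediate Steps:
B(f, g) = f + g
H(T) = 1/(7 + T)
O = -16
w(s) = 0 (w(s) = -s + s = 0)
H(8)*(O + w(B(5, -4))) = (-16 + 0)/(7 + 8) = -16/15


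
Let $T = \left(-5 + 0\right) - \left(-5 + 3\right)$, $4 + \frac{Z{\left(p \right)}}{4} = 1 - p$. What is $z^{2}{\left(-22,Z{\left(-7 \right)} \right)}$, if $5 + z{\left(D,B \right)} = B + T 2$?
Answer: $25$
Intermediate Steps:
$Z{\left(p \right)} = -12 - 4 p$ ($Z{\left(p \right)} = -16 + 4 \left(1 - p\right) = -16 - \left(-4 + 4 p\right) = -12 - 4 p$)
$T = -3$ ($T = -5 - -2 = -5 + 2 = -3$)
$z{\left(D,B \right)} = -11 + B$ ($z{\left(D,B \right)} = -5 + \left(B - 6\right) = -5 + \left(-6 + B\right) = -11 + B$)
$z^{2}{\left(-22,Z{\left(-7 \right)} \right)} = \left(-11 - -16\right)^{2} = \left(-11 + \left(-12 + 28\right)\right)^{2} = \left(-11 + 16\right)^{2} = 5^{2} = 25$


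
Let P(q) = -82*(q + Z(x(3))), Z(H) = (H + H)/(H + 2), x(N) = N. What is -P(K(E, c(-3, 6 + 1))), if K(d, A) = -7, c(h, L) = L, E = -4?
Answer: -2378/5 ≈ -475.60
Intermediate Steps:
Z(H) = 2*H/(2 + H) (Z(H) = (2*H)/(2 + H) = 2*H/(2 + H))
P(q) = -492/5 - 82*q (P(q) = -82*(q + 2*3/(2 + 3)) = -82*(q + 2*3/5) = -82*(q + 2*3*(1/5)) = -82*(q + 6/5) = -82*(6/5 + q) = -492/5 - 82*q)
-P(K(E, c(-3, 6 + 1))) = -(-492/5 - 82*(-7)) = -(-492/5 + 574) = -1*2378/5 = -2378/5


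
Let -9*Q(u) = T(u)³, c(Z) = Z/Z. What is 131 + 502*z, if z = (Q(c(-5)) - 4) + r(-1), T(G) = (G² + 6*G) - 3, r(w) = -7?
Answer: -80647/9 ≈ -8960.8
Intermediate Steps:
c(Z) = 1
T(G) = -3 + G² + 6*G
Q(u) = -(-3 + u² + 6*u)³/9
z = -163/9 (z = (-(-3 + 1² + 6*1)³/9 - 4) - 7 = (-(-3 + 1 + 6)³/9 - 4) - 7 = (-⅑*4³ - 4) - 7 = (-⅑*64 - 4) - 7 = (-64/9 - 4) - 7 = -100/9 - 7 = -163/9 ≈ -18.111)
131 + 502*z = 131 + 502*(-163/9) = 131 - 81826/9 = -80647/9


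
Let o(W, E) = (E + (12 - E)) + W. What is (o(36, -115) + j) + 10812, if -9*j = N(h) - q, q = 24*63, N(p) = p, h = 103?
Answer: 99149/9 ≈ 11017.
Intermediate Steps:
o(W, E) = 12 + W
q = 1512
j = 1409/9 (j = -(103 - 1*1512)/9 = -(103 - 1512)/9 = -1/9*(-1409) = 1409/9 ≈ 156.56)
(o(36, -115) + j) + 10812 = ((12 + 36) + 1409/9) + 10812 = (48 + 1409/9) + 10812 = 1841/9 + 10812 = 99149/9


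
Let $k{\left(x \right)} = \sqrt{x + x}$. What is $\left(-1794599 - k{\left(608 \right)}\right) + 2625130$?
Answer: $830531 - 8 \sqrt{19} \approx 8.305 \cdot 10^{5}$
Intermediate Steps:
$k{\left(x \right)} = \sqrt{2} \sqrt{x}$ ($k{\left(x \right)} = \sqrt{2 x} = \sqrt{2} \sqrt{x}$)
$\left(-1794599 - k{\left(608 \right)}\right) + 2625130 = \left(-1794599 - \sqrt{2} \sqrt{608}\right) + 2625130 = \left(-1794599 - \sqrt{2} \cdot 4 \sqrt{38}\right) + 2625130 = \left(-1794599 - 8 \sqrt{19}\right) + 2625130 = 830531 - 8 \sqrt{19}$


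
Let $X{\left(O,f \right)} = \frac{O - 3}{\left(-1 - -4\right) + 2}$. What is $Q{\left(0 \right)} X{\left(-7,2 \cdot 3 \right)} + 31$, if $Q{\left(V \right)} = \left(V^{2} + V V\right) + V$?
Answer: $31$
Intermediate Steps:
$Q{\left(V \right)} = V + 2 V^{2}$ ($Q{\left(V \right)} = \left(V^{2} + V^{2}\right) + V = 2 V^{2} + V = V + 2 V^{2}$)
$X{\left(O,f \right)} = - \frac{3}{5} + \frac{O}{5}$ ($X{\left(O,f \right)} = \frac{-3 + O}{\left(-1 + 4\right) + 2} = \frac{-3 + O}{3 + 2} = \frac{-3 + O}{5} = \left(-3 + O\right) \frac{1}{5} = - \frac{3}{5} + \frac{O}{5}$)
$Q{\left(0 \right)} X{\left(-7,2 \cdot 3 \right)} + 31 = 0 \left(1 + 2 \cdot 0\right) \left(- \frac{3}{5} + \frac{1}{5} \left(-7\right)\right) + 31 = 0 \left(1 + 0\right) \left(- \frac{3}{5} - \frac{7}{5}\right) + 31 = 0 \cdot 1 \left(-2\right) + 31 = 0 \left(-2\right) + 31 = 0 + 31 = 31$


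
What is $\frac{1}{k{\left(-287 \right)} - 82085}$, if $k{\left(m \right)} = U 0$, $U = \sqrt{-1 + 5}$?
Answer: $- \frac{1}{82085} \approx -1.2182 \cdot 10^{-5}$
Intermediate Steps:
$U = 2$ ($U = \sqrt{4} = 2$)
$k{\left(m \right)} = 0$ ($k{\left(m \right)} = 2 \cdot 0 = 0$)
$\frac{1}{k{\left(-287 \right)} - 82085} = \frac{1}{0 - 82085} = \frac{1}{-82085} = - \frac{1}{82085}$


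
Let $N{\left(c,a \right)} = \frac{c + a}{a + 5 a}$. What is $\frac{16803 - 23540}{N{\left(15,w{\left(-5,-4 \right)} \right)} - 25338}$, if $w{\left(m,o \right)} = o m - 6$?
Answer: $\frac{565908}{2128363} \approx 0.26589$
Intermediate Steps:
$w{\left(m,o \right)} = -6 + m o$ ($w{\left(m,o \right)} = m o - 6 = -6 + m o$)
$N{\left(c,a \right)} = \frac{a + c}{6 a}$
$\frac{16803 - 23540}{N{\left(15,w{\left(-5,-4 \right)} \right)} - 25338} = \frac{16803 - 23540}{\frac{\left(-6 - -20\right) + 15}{6 \left(-6 - -20\right)} - 25338} = - \frac{6737}{\frac{\left(-6 + 20\right) + 15}{6 \left(-6 + 20\right)} - 25338} = - \frac{6737}{\frac{14 + 15}{6 \cdot 14} - 25338} = - \frac{6737}{\frac{1}{6} \cdot \frac{1}{14} \cdot 29 - 25338} = - \frac{6737}{\frac{29}{84} - 25338} = - \frac{6737}{- \frac{2128363}{84}} = \left(-6737\right) \left(- \frac{84}{2128363}\right) = \frac{565908}{2128363}$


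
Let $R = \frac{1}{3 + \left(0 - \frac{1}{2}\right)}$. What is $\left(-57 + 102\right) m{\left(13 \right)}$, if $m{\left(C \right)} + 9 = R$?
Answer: $-387$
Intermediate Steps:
$R = \frac{2}{5}$ ($R = \frac{1}{3 + \left(0 - \frac{1}{2}\right)} = \frac{1}{3 - \frac{1}{2}} = \frac{1}{\frac{5}{2}} = \frac{2}{5} \approx 0.4$)
$m{\left(C \right)} = - \frac{43}{5}$ ($m{\left(C \right)} = -9 + \frac{2}{5} = - \frac{43}{5}$)
$\left(-57 + 102\right) m{\left(13 \right)} = \left(-57 + 102\right) \left(- \frac{43}{5}\right) = 45 \left(- \frac{43}{5}\right) = -387$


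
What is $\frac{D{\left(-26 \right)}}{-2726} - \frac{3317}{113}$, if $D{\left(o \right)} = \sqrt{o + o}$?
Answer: $- \frac{3317}{113} - \frac{i \sqrt{13}}{1363} \approx -29.354 - 0.0026453 i$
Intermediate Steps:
$D{\left(o \right)} = \sqrt{2} \sqrt{o}$ ($D{\left(o \right)} = \sqrt{2 o} = \sqrt{2} \sqrt{o}$)
$\frac{D{\left(-26 \right)}}{-2726} - \frac{3317}{113} = \frac{\sqrt{2} \sqrt{-26}}{-2726} - \frac{3317}{113} = \sqrt{2} i \sqrt{26} \left(- \frac{1}{2726}\right) - \frac{3317}{113} = 2 i \sqrt{13} \left(- \frac{1}{2726}\right) - \frac{3317}{113} = - \frac{i \sqrt{13}}{1363} - \frac{3317}{113} = - \frac{3317}{113} - \frac{i \sqrt{13}}{1363}$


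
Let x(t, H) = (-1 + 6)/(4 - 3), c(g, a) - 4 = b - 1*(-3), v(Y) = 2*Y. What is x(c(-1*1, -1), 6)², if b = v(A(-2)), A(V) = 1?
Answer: 25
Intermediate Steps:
b = 2 (b = 2*1 = 2)
c(g, a) = 9 (c(g, a) = 4 + (2 - 1*(-3)) = 4 + (2 + 3) = 4 + 5 = 9)
x(t, H) = 5 (x(t, H) = 5/1 = 5*1 = 5)
x(c(-1*1, -1), 6)² = 5² = 25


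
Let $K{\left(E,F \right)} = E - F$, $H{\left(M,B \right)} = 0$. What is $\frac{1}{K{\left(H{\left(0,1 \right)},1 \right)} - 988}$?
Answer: $- \frac{1}{989} \approx -0.0010111$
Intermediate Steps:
$\frac{1}{K{\left(H{\left(0,1 \right)},1 \right)} - 988} = \frac{1}{\left(0 - 1\right) - 988} = \frac{1}{-1 - 988} = \frac{1}{-989} = - \frac{1}{989}$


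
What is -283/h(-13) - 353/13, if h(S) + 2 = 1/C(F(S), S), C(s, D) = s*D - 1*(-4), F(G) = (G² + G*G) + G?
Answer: 12548680/109759 ≈ 114.33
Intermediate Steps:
F(G) = G + 2*G² (F(G) = (G² + G²) + G = 2*G² + G = G + 2*G²)
C(s, D) = 4 + D*s (C(s, D) = D*s + 4 = 4 + D*s)
h(S) = -2 + 1/(4 + S²*(1 + 2*S)) (h(S) = -2 + 1/(4 + S*(S*(1 + 2*S))) = -2 + 1/(4 + S²*(1 + 2*S)))
-283/h(-13) - 353/13 = -283/(-2 + 1/(4 + (-13)²*(1 + 2*(-13)))) - 353/13 = -283/(-2 + 1/(4 + 169*(1 - 26))) - 353*1/13 = -283/(-2 + 1/(4 + 169*(-25))) - 353/13 = -283/(-2 + 1/(4 - 4225)) - 353/13 = -283/(-2 + 1/(-4221)) - 353/13 = -283/(-2 - 1/4221) - 353/13 = -283/(-8443/4221) - 353/13 = -283*(-4221/8443) - 353/13 = 1194543/8443 - 353/13 = 12548680/109759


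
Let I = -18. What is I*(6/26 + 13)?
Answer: -3096/13 ≈ -238.15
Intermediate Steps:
I*(6/26 + 13) = -18*(6/26 + 13) = -18*(6*(1/26) + 13) = -18*(3/13 + 13) = -18*172/13 = -3096/13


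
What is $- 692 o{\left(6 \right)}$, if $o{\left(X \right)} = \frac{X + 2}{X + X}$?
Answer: $- \frac{1384}{3} \approx -461.33$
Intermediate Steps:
$o{\left(X \right)} = \frac{2 + X}{2 X}$
$- 692 o{\left(6 \right)} = - 692 \frac{2 + 6}{2 \cdot 6} = - 692 \cdot \frac{1}{2} \cdot \frac{1}{6} \cdot 8 = \left(-692\right) \frac{2}{3} = - \frac{1384}{3}$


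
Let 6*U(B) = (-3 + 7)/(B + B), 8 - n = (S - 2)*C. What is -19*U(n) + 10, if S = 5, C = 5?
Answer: 229/21 ≈ 10.905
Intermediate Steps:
n = -7 (n = 8 - (5 - 2)*5 = 8 - 3*5 = 8 - 1*15 = 8 - 15 = -7)
U(B) = 1/(3*B) (U(B) = ((-3 + 7)/(B + B))/6 = (4/((2*B)))/6 = (4*(1/(2*B)))/6 = (2/B)/6 = 1/(3*B))
-19*U(n) + 10 = -19/(3*(-7)) + 10 = -19*(-1)/(3*7) + 10 = -19*(-1/21) + 10 = 19/21 + 10 = 229/21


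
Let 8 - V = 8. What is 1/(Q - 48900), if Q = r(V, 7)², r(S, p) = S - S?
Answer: -1/48900 ≈ -2.0450e-5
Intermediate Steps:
V = 0 (V = 8 - 1*8 = 8 - 8 = 0)
r(S, p) = 0
Q = 0 (Q = 0² = 0)
1/(Q - 48900) = 1/(0 - 48900) = 1/(-48900) = -1/48900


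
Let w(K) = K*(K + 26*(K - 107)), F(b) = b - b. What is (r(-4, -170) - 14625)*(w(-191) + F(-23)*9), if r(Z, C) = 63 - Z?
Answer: -22075008742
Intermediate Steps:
F(b) = 0
w(K) = K*(-2782 + 27*K) (w(K) = K*(K + 26*(-107 + K)) = K*(K + (-2782 + 26*K)) = K*(-2782 + 27*K))
(r(-4, -170) - 14625)*(w(-191) + F(-23)*9) = ((63 - 1*(-4)) - 14625)*(-191*(-2782 + 27*(-191)) + 0*9) = ((63 + 4) - 14625)*(-191*(-2782 - 5157) + 0) = (67 - 14625)*(-191*(-7939) + 0) = -14558*(1516349 + 0) = -14558*1516349 = -22075008742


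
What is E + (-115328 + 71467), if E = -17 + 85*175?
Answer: -29003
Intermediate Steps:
E = 14858 (E = -17 + 14875 = 14858)
E + (-115328 + 71467) = 14858 + (-115328 + 71467) = 14858 - 43861 = -29003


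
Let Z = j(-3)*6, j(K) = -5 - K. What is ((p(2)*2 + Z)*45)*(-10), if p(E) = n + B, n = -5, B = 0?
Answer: 9900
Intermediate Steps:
p(E) = -5 (p(E) = -5 + 0 = -5)
Z = -12 (Z = (-5 - 1*(-3))*6 = (-5 + 3)*6 = -2*6 = -12)
((p(2)*2 + Z)*45)*(-10) = ((-5*2 - 12)*45)*(-10) = ((-10 - 12)*45)*(-10) = -22*45*(-10) = -990*(-10) = 9900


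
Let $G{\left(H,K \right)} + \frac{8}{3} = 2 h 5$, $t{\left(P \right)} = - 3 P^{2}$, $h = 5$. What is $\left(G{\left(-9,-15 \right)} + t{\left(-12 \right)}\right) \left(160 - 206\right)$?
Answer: $\frac{53084}{3} \approx 17695.0$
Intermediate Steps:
$G{\left(H,K \right)} = \frac{142}{3}$ ($G{\left(H,K \right)} = - \frac{8}{3} + 2 \cdot 5 \cdot 5 = - \frac{8}{3} + 10 \cdot 5 = - \frac{8}{3} + 50 = \frac{142}{3}$)
$\left(G{\left(-9,-15 \right)} + t{\left(-12 \right)}\right) \left(160 - 206\right) = \left(\frac{142}{3} - 3 \left(-12\right)^{2}\right) \left(160 - 206\right) = \left(\frac{142}{3} - 432\right) \left(160 - 206\right) = \left(\frac{142}{3} - 432\right) \left(-46\right) = \left(- \frac{1154}{3}\right) \left(-46\right) = \frac{53084}{3}$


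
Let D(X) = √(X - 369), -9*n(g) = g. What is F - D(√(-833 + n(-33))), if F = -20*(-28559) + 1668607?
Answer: 2239787 - √(-3321 + 6*I*√1866)/3 ≈ 2.2398e+6 - 19.224*I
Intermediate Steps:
n(g) = -g/9
F = 2239787 (F = 571180 + 1668607 = 2239787)
D(X) = √(-369 + X)
F - D(√(-833 + n(-33))) = 2239787 - √(-369 + √(-833 - ⅑*(-33))) = 2239787 - √(-369 + √(-833 + 11/3)) = 2239787 - √(-369 + √(-2488/3)) = 2239787 - √(-369 + 2*I*√1866/3)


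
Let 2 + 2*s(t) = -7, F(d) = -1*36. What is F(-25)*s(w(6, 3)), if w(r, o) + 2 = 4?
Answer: 162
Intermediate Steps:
F(d) = -36
w(r, o) = 2 (w(r, o) = -2 + 4 = 2)
s(t) = -9/2 (s(t) = -1 + (½)*(-7) = -1 - 7/2 = -9/2)
F(-25)*s(w(6, 3)) = -36*(-9/2) = 162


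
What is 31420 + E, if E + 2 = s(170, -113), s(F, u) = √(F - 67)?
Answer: 31418 + √103 ≈ 31428.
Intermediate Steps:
s(F, u) = √(-67 + F)
E = -2 + √103 (E = -2 + √(-67 + 170) = -2 + √103 ≈ 8.1489)
31420 + E = 31420 + (-2 + √103) = 31418 + √103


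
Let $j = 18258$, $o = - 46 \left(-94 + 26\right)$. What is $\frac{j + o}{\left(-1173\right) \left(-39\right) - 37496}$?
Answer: $\frac{578}{223} \approx 2.5919$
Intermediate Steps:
$o = 3128$ ($o = \left(-46\right) \left(-68\right) = 3128$)
$\frac{j + o}{\left(-1173\right) \left(-39\right) - 37496} = \frac{18258 + 3128}{\left(-1173\right) \left(-39\right) - 37496} = \frac{21386}{45747 - 37496} = \frac{21386}{8251} = 21386 \cdot \frac{1}{8251} = \frac{578}{223}$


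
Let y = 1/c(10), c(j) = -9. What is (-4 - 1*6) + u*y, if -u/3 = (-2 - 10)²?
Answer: 38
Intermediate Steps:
u = -432 (u = -3*(-2 - 10)² = -3*(-12)² = -3*144 = -432)
y = -⅑ (y = 1/(-9) = -⅑ ≈ -0.11111)
(-4 - 1*6) + u*y = (-4 - 1*6) - 432*(-⅑) = (-4 - 6) + 48 = -10 + 48 = 38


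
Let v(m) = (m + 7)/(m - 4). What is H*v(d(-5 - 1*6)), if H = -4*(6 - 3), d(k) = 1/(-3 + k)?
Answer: 388/19 ≈ 20.421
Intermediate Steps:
v(m) = (7 + m)/(-4 + m)
H = -12 (H = -4*3 = -12)
H*v(d(-5 - 1*6)) = -12*(7 + 1/(-3 + (-5 - 1*6)))/(-4 + 1/(-3 + (-5 - 1*6))) = -12*(7 + 1/(-3 + (-5 - 6)))/(-4 + 1/(-3 + (-5 - 6))) = -12*(7 + 1/(-3 - 11))/(-4 + 1/(-3 - 11)) = -12*(7 + 1/(-14))/(-4 + 1/(-14)) = -12*(7 - 1/14)/(-4 - 1/14) = -12*97/((-57/14)*14) = -(-56)*97/(19*14) = -12*(-97/57) = 388/19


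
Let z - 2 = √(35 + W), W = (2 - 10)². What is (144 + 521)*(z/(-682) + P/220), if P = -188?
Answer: -194446/341 - 1995*√11/682 ≈ -579.92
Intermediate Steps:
W = 64 (W = (-8)² = 64)
z = 2 + 3*√11 (z = 2 + √(35 + 64) = 2 + √99 = 2 + 3*√11 ≈ 11.950)
(144 + 521)*(z/(-682) + P/220) = (144 + 521)*((2 + 3*√11)/(-682) - 188/220) = 665*((2 + 3*√11)*(-1/682) - 188*1/220) = 665*((-1/341 - 3*√11/682) - 47/55) = 665*(-1462/1705 - 3*√11/682) = -194446/341 - 1995*√11/682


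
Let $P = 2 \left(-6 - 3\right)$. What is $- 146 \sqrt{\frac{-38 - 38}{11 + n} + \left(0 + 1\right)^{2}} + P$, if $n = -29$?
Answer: $-18 - \frac{146 \sqrt{47}}{3} \approx -351.64$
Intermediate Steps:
$P = -18$ ($P = 2 \left(-9\right) = -18$)
$- 146 \sqrt{\frac{-38 - 38}{11 + n} + \left(0 + 1\right)^{2}} + P = - 146 \sqrt{\frac{-38 - 38}{11 - 29} + \left(0 + 1\right)^{2}} - 18 = - 146 \sqrt{- \frac{76}{-18} + 1^{2}} - 18 = - 146 \sqrt{\left(-76\right) \left(- \frac{1}{18}\right) + 1} - 18 = - 146 \sqrt{\frac{38}{9} + 1} - 18 = - 146 \sqrt{\frac{47}{9}} - 18 = - 146 \frac{\sqrt{47}}{3} - 18 = - \frac{146 \sqrt{47}}{3} - 18 = -18 - \frac{146 \sqrt{47}}{3}$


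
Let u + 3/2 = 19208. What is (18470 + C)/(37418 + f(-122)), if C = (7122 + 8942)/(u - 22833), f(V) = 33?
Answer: 133930782/271632103 ≈ 0.49306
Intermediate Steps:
u = 38413/2 (u = -3/2 + 19208 = 38413/2 ≈ 19207.)
C = -32128/7253 (C = (7122 + 8942)/(38413/2 - 22833) = 16064/(-7253/2) = 16064*(-2/7253) = -32128/7253 ≈ -4.4296)
(18470 + C)/(37418 + f(-122)) = (18470 - 32128/7253)/(37418 + 33) = (133930782/7253)/37451 = (133930782/7253)*(1/37451) = 133930782/271632103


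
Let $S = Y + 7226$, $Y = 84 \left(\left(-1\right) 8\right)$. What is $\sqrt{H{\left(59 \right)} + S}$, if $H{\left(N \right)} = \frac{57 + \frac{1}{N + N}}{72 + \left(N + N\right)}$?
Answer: $\frac{\sqrt{823640216235}}{11210} \approx 80.959$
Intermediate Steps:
$Y = -672$ ($Y = 84 \left(-8\right) = -672$)
$S = 6554$ ($S = -672 + 7226 = 6554$)
$H{\left(N \right)} = \frac{57 + \frac{1}{2 N}}{72 + 2 N}$
$\sqrt{H{\left(59 \right)} + S} = \sqrt{\frac{1 + 114 \cdot 59}{4 \cdot 59 \left(36 + 59\right)} + 6554} = \sqrt{\frac{1}{4} \cdot \frac{1}{59} \cdot \frac{1}{95} \left(1 + 6726\right) + 6554} = \sqrt{\frac{1}{4} \cdot \frac{1}{59} \cdot \frac{1}{95} \cdot 6727 + 6554} = \sqrt{\frac{6727}{22420} + 6554} = \sqrt{\frac{146947407}{22420}} = \frac{\sqrt{823640216235}}{11210}$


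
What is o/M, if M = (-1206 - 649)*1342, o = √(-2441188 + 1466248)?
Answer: -I*√243735/1244705 ≈ -0.00039664*I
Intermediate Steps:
o = 2*I*√243735 (o = √(-974940) = 2*I*√243735 ≈ 987.39*I)
M = -2489410 (M = -1855*1342 = -2489410)
o/M = (2*I*√243735)/(-2489410) = (2*I*√243735)*(-1/2489410) = -I*√243735/1244705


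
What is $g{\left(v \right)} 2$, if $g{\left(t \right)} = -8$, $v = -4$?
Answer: $-16$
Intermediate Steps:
$g{\left(v \right)} 2 = \left(-8\right) 2 = -16$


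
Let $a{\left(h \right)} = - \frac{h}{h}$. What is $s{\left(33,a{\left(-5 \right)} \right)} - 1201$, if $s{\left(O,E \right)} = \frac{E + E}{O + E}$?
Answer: $- \frac{19217}{16} \approx -1201.1$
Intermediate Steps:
$a{\left(h \right)} = -1$ ($a{\left(h \right)} = \left(-1\right) 1 = -1$)
$s{\left(O,E \right)} = \frac{2 E}{E + O}$
$s{\left(33,a{\left(-5 \right)} \right)} - 1201 = 2 \left(-1\right) \frac{1}{-1 + 33} - 1201 = 2 \left(-1\right) \frac{1}{32} - 1201 = - \frac{1}{16} - 1201 = - \frac{19217}{16}$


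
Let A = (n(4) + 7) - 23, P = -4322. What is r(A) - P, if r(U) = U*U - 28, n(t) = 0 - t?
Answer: 4694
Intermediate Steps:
n(t) = -t
A = -20 (A = (-1*4 + 7) - 23 = (-4 + 7) - 23 = 3 - 23 = -20)
r(U) = -28 + U² (r(U) = U² - 28 = -28 + U²)
r(A) - P = (-28 + (-20)²) - 1*(-4322) = (-28 + 400) + 4322 = 372 + 4322 = 4694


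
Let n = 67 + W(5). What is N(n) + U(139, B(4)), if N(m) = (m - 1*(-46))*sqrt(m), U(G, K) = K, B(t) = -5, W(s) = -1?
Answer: -5 + 112*sqrt(66) ≈ 904.89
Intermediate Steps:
n = 66 (n = 67 - 1 = 66)
N(m) = sqrt(m)*(46 + m) (N(m) = (m + 46)*sqrt(m) = (46 + m)*sqrt(m) = sqrt(m)*(46 + m))
N(n) + U(139, B(4)) = sqrt(66)*(46 + 66) - 5 = sqrt(66)*112 - 5 = 112*sqrt(66) - 5 = -5 + 112*sqrt(66)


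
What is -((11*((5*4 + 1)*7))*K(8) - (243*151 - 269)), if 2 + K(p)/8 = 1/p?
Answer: 60679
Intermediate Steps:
K(p) = -16 + 8/p
-((11*((5*4 + 1)*7))*K(8) - (243*151 - 269)) = -((11*((5*4 + 1)*7))*(-16 + 8/8) - (243*151 - 269)) = -((11*((20 + 1)*7))*(-16 + 8*(1/8)) - (36693 - 269)) = -((11*(21*7))*(-16 + 1) - 1*36424) = -((11*147)*(-15) - 36424) = -(1617*(-15) - 36424) = -(-24255 - 36424) = -1*(-60679) = 60679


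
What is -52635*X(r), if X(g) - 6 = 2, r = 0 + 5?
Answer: -421080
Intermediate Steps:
r = 5
X(g) = 8 (X(g) = 6 + 2 = 8)
-52635*X(r) = -52635*8 = -421080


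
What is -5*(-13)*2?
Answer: 130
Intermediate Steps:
-5*(-13)*2 = 65*2 = 130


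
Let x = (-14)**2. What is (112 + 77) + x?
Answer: 385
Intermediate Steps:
x = 196
(112 + 77) + x = (112 + 77) + 196 = 189 + 196 = 385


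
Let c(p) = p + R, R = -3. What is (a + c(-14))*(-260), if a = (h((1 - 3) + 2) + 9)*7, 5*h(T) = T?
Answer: -11960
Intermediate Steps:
h(T) = T/5
c(p) = -3 + p (c(p) = p - 3 = -3 + p)
a = 63 (a = (((1 - 3) + 2)/5 + 9)*7 = ((-2 + 2)/5 + 9)*7 = ((⅕)*0 + 9)*7 = (0 + 9)*7 = 9*7 = 63)
(a + c(-14))*(-260) = (63 + (-3 - 14))*(-260) = (63 - 17)*(-260) = 46*(-260) = -11960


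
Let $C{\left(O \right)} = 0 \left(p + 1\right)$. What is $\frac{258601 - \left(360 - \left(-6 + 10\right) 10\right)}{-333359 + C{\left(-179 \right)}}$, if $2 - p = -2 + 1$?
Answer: $- \frac{258281}{333359} \approx -0.77478$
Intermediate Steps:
$p = 3$ ($p = 2 - \left(-2 + 1\right) = 2 - -1 = 2 + 1 = 3$)
$C{\left(O \right)} = 0$ ($C{\left(O \right)} = 0 \left(3 + 1\right) = 0 \cdot 4 = 0$)
$\frac{258601 - \left(360 - \left(-6 + 10\right) 10\right)}{-333359 + C{\left(-179 \right)}} = \frac{258601 - \left(360 - \left(-6 + 10\right) 10\right)}{-333359 + 0} = \frac{258601 + \left(-360 + 4 \cdot 10\right)}{-333359} = \left(258601 + \left(-360 + 40\right)\right) \left(- \frac{1}{333359}\right) = \left(258601 - 320\right) \left(- \frac{1}{333359}\right) = 258281 \left(- \frac{1}{333359}\right) = - \frac{258281}{333359}$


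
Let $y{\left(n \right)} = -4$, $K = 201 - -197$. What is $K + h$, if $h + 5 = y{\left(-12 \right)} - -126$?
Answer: $515$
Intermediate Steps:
$K = 398$ ($K = 201 + 197 = 398$)
$h = 117$ ($h = -5 - -122 = -5 + \left(-4 + 126\right) = -5 + 122 = 117$)
$K + h = 398 + 117 = 515$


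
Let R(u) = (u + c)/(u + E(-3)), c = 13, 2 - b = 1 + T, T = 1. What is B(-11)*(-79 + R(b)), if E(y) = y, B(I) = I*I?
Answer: -30250/3 ≈ -10083.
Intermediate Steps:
B(I) = I**2
b = 0 (b = 2 - (1 + 1) = 2 - 1*2 = 2 - 2 = 0)
R(u) = (13 + u)/(-3 + u) (R(u) = (u + 13)/(u - 3) = (13 + u)/(-3 + u))
B(-11)*(-79 + R(b)) = (-11)**2*(-79 + (13 + 0)/(-3 + 0)) = 121*(-79 + 13/(-3)) = 121*(-79 - 1/3*13) = 121*(-79 - 13/3) = 121*(-250/3) = -30250/3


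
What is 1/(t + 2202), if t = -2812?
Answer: -1/610 ≈ -0.0016393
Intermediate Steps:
1/(t + 2202) = 1/(-2812 + 2202) = 1/(-610) = -1/610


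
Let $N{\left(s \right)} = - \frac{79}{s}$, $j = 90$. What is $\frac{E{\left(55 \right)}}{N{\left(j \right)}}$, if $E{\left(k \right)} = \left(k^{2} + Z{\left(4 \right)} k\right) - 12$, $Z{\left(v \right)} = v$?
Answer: $- \frac{290970}{79} \approx -3683.2$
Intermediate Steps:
$E{\left(k \right)} = -12 + k^{2} + 4 k$ ($E{\left(k \right)} = \left(k^{2} + 4 k\right) - 12 = -12 + k^{2} + 4 k$)
$\frac{E{\left(55 \right)}}{N{\left(j \right)}} = \frac{-12 + 55^{2} + 4 \cdot 55}{\left(-79\right) \frac{1}{90}} = \frac{-12 + 3025 + 220}{\left(-79\right) \frac{1}{90}} = \frac{3233}{- \frac{79}{90}} = 3233 \left(- \frac{90}{79}\right) = - \frac{290970}{79}$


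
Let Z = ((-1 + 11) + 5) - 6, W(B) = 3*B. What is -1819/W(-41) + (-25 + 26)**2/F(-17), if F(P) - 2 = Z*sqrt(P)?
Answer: 2512285/169863 - 9*I*sqrt(17)/1381 ≈ 14.79 - 0.02687*I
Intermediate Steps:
Z = 9 (Z = (10 + 5) - 6 = 15 - 6 = 9)
F(P) = 2 + 9*sqrt(P)
-1819/W(-41) + (-25 + 26)**2/F(-17) = -1819/(3*(-41)) + (-25 + 26)**2/(2 + 9*sqrt(-17)) = -1819/(-123) + 1**2/(2 + 9*(I*sqrt(17))) = -1819*(-1/123) + 1/(2 + 9*I*sqrt(17)) = 1819/123 + 1/(2 + 9*I*sqrt(17))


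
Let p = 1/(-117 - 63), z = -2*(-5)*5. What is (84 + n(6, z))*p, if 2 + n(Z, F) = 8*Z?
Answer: -13/18 ≈ -0.72222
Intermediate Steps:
z = 50 (z = 10*5 = 50)
n(Z, F) = -2 + 8*Z
p = -1/180 (p = 1/(-180) = -1/180 ≈ -0.0055556)
(84 + n(6, z))*p = (84 + (-2 + 8*6))*(-1/180) = (84 + (-2 + 48))*(-1/180) = (84 + 46)*(-1/180) = 130*(-1/180) = -13/18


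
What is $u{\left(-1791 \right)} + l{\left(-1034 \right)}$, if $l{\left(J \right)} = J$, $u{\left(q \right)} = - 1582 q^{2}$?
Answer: $-5074552376$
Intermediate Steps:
$u{\left(-1791 \right)} + l{\left(-1034 \right)} = - 1582 \left(-1791\right)^{2} - 1034 = \left(-1582\right) 3207681 - 1034 = -5074551342 - 1034 = -5074552376$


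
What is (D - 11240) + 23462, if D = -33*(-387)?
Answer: 24993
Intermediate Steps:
D = 12771
(D - 11240) + 23462 = (12771 - 11240) + 23462 = 1531 + 23462 = 24993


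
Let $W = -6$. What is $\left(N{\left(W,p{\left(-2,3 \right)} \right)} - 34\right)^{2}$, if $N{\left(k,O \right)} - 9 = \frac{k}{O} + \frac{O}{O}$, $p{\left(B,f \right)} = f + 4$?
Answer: $\frac{30276}{49} \approx 617.88$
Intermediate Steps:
$p{\left(B,f \right)} = 4 + f$
$N{\left(k,O \right)} = 10 + \frac{k}{O}$ ($N{\left(k,O \right)} = 9 + \left(\frac{k}{O} + \frac{O}{O}\right) = 9 + \left(\frac{k}{O} + 1\right) = 9 + \left(1 + \frac{k}{O}\right) = 10 + \frac{k}{O}$)
$\left(N{\left(W,p{\left(-2,3 \right)} \right)} - 34\right)^{2} = \left(\left(10 - \frac{6}{4 + 3}\right) - 34\right)^{2} = \left(\left(10 - \frac{6}{7}\right) - 34\right)^{2} = \left(\frac{64}{7} - 34\right)^{2} = \left(- \frac{174}{7}\right)^{2} = \frac{30276}{49}$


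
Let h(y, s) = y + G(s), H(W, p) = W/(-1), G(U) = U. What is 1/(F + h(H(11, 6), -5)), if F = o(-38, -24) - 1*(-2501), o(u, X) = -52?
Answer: 1/2433 ≈ 0.00041102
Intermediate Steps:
H(W, p) = -W (H(W, p) = W*(-1) = -W)
h(y, s) = s + y (h(y, s) = y + s = s + y)
F = 2449 (F = -52 - 1*(-2501) = -52 + 2501 = 2449)
1/(F + h(H(11, 6), -5)) = 1/(2449 + (-5 - 1*11)) = 1/(2449 + (-5 - 11)) = 1/(2449 - 16) = 1/2433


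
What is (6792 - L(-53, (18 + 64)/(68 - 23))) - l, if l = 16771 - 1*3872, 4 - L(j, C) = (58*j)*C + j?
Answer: -529448/45 ≈ -11766.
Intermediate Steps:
L(j, C) = 4 - j - 58*C*j (L(j, C) = 4 - ((58*j)*C + j) = 4 - (58*C*j + j) = 4 - (j + 58*C*j) = 4 + (-j - 58*C*j) = 4 - j - 58*C*j)
l = 12899 (l = 16771 - 3872 = 12899)
(6792 - L(-53, (18 + 64)/(68 - 23))) - l = (6792 - (4 - 1*(-53) - 58*(18 + 64)/(68 - 23)*(-53))) - 1*12899 = (6792 - (4 + 53 - 58*82/45*(-53))) - 12899 = (6792 - (4 + 53 + 252068/45)) - 12899 = (6792 - 1*254633/45) - 12899 = (6792 - 254633/45) - 12899 = 51007/45 - 12899 = -529448/45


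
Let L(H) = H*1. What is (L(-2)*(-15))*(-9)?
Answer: -270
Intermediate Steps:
L(H) = H
(L(-2)*(-15))*(-9) = -2*(-15)*(-9) = 30*(-9) = -270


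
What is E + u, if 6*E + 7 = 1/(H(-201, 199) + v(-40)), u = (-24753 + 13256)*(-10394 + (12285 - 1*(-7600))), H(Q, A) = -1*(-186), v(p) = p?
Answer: -95587392673/876 ≈ -1.0912e+8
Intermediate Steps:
H(Q, A) = 186
u = -109118027 (u = -11497*(-10394 + (12285 + 7600)) = -11497*(-10394 + 19885) = -11497*9491 = -109118027)
E = -1021/876 (E = -7/6 + 1/(6*(186 - 40)) = -7/6 + (⅙)/146 = -7/6 + (⅙)*(1/146) = -7/6 + 1/876 = -1021/876 ≈ -1.1655)
E + u = -1021/876 - 109118027 = -95587392673/876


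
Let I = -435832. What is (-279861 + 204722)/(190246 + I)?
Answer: 75139/245586 ≈ 0.30596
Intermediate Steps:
(-279861 + 204722)/(190246 + I) = (-279861 + 204722)/(190246 - 435832) = -75139/(-245586) = -75139*(-1/245586) = 75139/245586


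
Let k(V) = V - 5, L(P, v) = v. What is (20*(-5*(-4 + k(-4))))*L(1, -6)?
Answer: -7800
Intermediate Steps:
k(V) = -5 + V
(20*(-5*(-4 + k(-4))))*L(1, -6) = (20*(-5*(-4 + (-5 - 4))))*(-6) = (20*(-5*(-4 - 9)))*(-6) = (20*(-5*(-13)))*(-6) = (20*65)*(-6) = 1300*(-6) = -7800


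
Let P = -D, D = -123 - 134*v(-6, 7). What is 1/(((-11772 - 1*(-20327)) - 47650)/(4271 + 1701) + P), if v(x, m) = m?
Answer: 5972/6297197 ≈ 0.00094836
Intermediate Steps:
D = -1061 (D = -123 - 134*7 = -123 - 938 = -1061)
P = 1061 (P = -1*(-1061) = 1061)
1/(((-11772 - 1*(-20327)) - 47650)/(4271 + 1701) + P) = 1/(((-11772 - 1*(-20327)) - 47650)/(4271 + 1701) + 1061) = 1/(((-11772 + 20327) - 47650)/5972 + 1061) = 1/((8555 - 47650)*(1/5972) + 1061) = 1/(-39095*1/5972 + 1061) = 1/(-39095/5972 + 1061) = 1/(6297197/5972) = 5972/6297197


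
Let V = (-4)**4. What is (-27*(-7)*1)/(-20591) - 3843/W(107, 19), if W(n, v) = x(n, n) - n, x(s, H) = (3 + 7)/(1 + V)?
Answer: 968167920/26953619 ≈ 35.920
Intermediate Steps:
V = 256
x(s, H) = 10/257 (x(s, H) = (3 + 7)/(1 + 256) = 10/257)
W(n, v) = 10/257 - n
(-27*(-7)*1)/(-20591) - 3843/W(107, 19) = (-27*(-7)*1)/(-20591) - 3843/(10/257 - 1*107) = (189*1)*(-1/20591) - 3843/(10/257 - 107) = 189*(-1/20591) - 3843/(-27489/257) = -189/20591 - 3843*(-257/27489) = -189/20591 + 47031/1309 = 968167920/26953619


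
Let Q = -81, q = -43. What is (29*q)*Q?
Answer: 101007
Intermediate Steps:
(29*q)*Q = (29*(-43))*(-81) = -1247*(-81) = 101007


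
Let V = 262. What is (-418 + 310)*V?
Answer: -28296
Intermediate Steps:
(-418 + 310)*V = (-418 + 310)*262 = -108*262 = -28296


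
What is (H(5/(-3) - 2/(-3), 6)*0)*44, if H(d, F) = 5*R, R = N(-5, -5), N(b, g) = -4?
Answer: 0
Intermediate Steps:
R = -4
H(d, F) = -20 (H(d, F) = 5*(-4) = -20)
(H(5/(-3) - 2/(-3), 6)*0)*44 = -20*0*44 = 0*44 = 0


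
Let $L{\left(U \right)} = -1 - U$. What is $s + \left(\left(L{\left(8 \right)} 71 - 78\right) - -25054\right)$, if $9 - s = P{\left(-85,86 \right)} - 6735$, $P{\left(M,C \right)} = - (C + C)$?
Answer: $31253$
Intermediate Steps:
$P{\left(M,C \right)} = - 2 C$
$s = 6916$ ($s = 9 - \left(\left(-2\right) 86 - 6735\right) = 9 - \left(-172 - 6735\right) = 9 - -6907 = 9 + 6907 = 6916$)
$s + \left(\left(L{\left(8 \right)} 71 - 78\right) - -25054\right) = 6916 + \left(\left(\left(-1 - 8\right) 71 - 78\right) - -25054\right) = 6916 + \left(\left(\left(-1 - 8\right) 71 - 78\right) + 25054\right) = 6916 + \left(\left(\left(-9\right) 71 - 78\right) + 25054\right) = 6916 + \left(\left(-639 - 78\right) + 25054\right) = 6916 + \left(-717 + 25054\right) = 6916 + 24337 = 31253$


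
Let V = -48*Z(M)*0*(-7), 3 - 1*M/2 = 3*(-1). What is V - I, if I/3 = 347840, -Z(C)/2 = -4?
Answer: -1043520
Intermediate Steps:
M = 12 (M = 6 - 6*(-1) = 6 - 2*(-3) = 6 + 6 = 12)
Z(C) = 8 (Z(C) = -2*(-4) = 8)
I = 1043520 (I = 3*347840 = 1043520)
V = 0 (V = -48*8*0*(-7) = -0*(-7) = -48*0 = 0)
V - I = 0 - 1*1043520 = 0 - 1043520 = -1043520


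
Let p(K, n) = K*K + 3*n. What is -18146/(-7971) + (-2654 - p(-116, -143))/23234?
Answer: 296610913/185198214 ≈ 1.6016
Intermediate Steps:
p(K, n) = K² + 3*n
-18146/(-7971) + (-2654 - p(-116, -143))/23234 = -18146/(-7971) + (-2654 - ((-116)² + 3*(-143)))/23234 = -18146*(-1/7971) + (-2654 - (13456 - 429))*(1/23234) = 18146/7971 + (-2654 - 1*13027)*(1/23234) = 18146/7971 + (-2654 - 13027)*(1/23234) = 18146/7971 - 15681*1/23234 = 18146/7971 - 15681/23234 = 296610913/185198214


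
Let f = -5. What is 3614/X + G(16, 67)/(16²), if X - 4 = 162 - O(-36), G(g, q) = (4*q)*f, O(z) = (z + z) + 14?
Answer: 4883/448 ≈ 10.900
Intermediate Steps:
O(z) = 14 + 2*z (O(z) = 2*z + 14 = 14 + 2*z)
G(g, q) = -20*q (G(g, q) = (4*q)*(-5) = -20*q)
X = 224 (X = 4 + (162 - (14 + 2*(-36))) = 4 + (162 - (14 - 72)) = 4 + (162 - 1*(-58)) = 4 + (162 + 58) = 4 + 220 = 224)
3614/X + G(16, 67)/(16²) = 3614/224 + (-20*67)/(16²) = 3614*(1/224) - 1340/256 = 1807/112 - 1340*1/256 = 1807/112 - 335/64 = 4883/448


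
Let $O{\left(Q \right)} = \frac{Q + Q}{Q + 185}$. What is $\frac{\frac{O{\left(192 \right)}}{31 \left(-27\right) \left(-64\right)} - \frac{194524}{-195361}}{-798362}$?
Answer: $- \frac{10230504307}{8202633075884403} \approx -1.2472 \cdot 10^{-6}$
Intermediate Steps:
$O{\left(Q \right)} = \frac{2 Q}{185 + Q}$
$\frac{\frac{O{\left(192 \right)}}{31 \left(-27\right) \left(-64\right)} - \frac{194524}{-195361}}{-798362} = \frac{\frac{2 \cdot 192 \frac{1}{185 + 192}}{31 \left(-27\right) \left(-64\right)} - \frac{194524}{-195361}}{-798362} = \left(\frac{2 \cdot 192 \cdot \frac{1}{377}}{\left(-837\right) \left(-64\right)} - - \frac{194524}{195361}\right) \left(- \frac{1}{798362}\right) = \left(\frac{2 \cdot 192 \cdot \frac{1}{377}}{53568} + \frac{194524}{195361}\right) \left(- \frac{1}{798362}\right) = \left(\frac{384}{377} \cdot \frac{1}{53568} + \frac{194524}{195361}\right) \left(- \frac{1}{798362}\right) = \left(\frac{2}{105183} + \frac{194524}{195361}\right) \left(- \frac{1}{798362}\right) = \frac{20461008614}{20548656063} \left(- \frac{1}{798362}\right) = - \frac{10230504307}{8202633075884403}$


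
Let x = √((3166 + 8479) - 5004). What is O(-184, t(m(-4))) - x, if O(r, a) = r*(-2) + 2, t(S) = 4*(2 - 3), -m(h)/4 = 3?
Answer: 370 - √6641 ≈ 288.51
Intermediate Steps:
m(h) = -12 (m(h) = -4*3 = -12)
t(S) = -4 (t(S) = 4*(-1) = -4)
O(r, a) = 2 - 2*r (O(r, a) = -2*r + 2 = 2 - 2*r)
x = √6641 (x = √(11645 - 5004) = √6641 ≈ 81.492)
O(-184, t(m(-4))) - x = (2 - 2*(-184)) - √6641 = (2 + 368) - √6641 = 370 - √6641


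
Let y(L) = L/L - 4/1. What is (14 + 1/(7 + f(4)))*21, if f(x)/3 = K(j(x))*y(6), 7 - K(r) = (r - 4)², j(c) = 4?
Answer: 2349/8 ≈ 293.63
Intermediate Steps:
K(r) = 7 - (-4 + r)² (K(r) = 7 - (r - 4)² = 7 - (-4 + r)²)
y(L) = -3 (y(L) = 1 - 4*1 = 1 - 4 = -3)
f(x) = -63 (f(x) = 3*((7 - (-4 + 4)²)*(-3)) = 3*((7 - 1*0²)*(-3)) = 3*((7 - 1*0)*(-3)) = 3*((7 + 0)*(-3)) = 3*(7*(-3)) = 3*(-21) = -63)
(14 + 1/(7 + f(4)))*21 = (14 + 1/(7 - 63))*21 = (14 + 1/(-56))*21 = (14 - 1/56)*21 = (783/56)*21 = 2349/8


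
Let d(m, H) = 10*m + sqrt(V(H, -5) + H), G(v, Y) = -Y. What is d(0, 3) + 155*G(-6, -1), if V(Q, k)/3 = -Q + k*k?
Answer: 155 + sqrt(69) ≈ 163.31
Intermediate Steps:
V(Q, k) = -3*Q + 3*k**2 (V(Q, k) = 3*(-Q + k*k) = 3*(-Q + k**2) = 3*(k**2 - Q) = -3*Q + 3*k**2)
d(m, H) = sqrt(75 - 2*H) + 10*m (d(m, H) = 10*m + sqrt((-3*H + 3*(-5)**2) + H) = 10*m + sqrt((-3*H + 3*25) + H) = 10*m + sqrt((-3*H + 75) + H) = 10*m + sqrt((75 - 3*H) + H) = 10*m + sqrt(75 - 2*H) = sqrt(75 - 2*H) + 10*m)
d(0, 3) + 155*G(-6, -1) = (sqrt(75 - 2*3) + 10*0) + 155*(-1*(-1)) = (sqrt(75 - 6) + 0) + 155*1 = (sqrt(69) + 0) + 155 = sqrt(69) + 155 = 155 + sqrt(69)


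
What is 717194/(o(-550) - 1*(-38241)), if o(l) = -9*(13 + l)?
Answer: 358597/21537 ≈ 16.650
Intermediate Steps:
o(l) = -117 - 9*l
717194/(o(-550) - 1*(-38241)) = 717194/((-117 - 9*(-550)) - 1*(-38241)) = 717194/((-117 + 4950) + 38241) = 717194/(4833 + 38241) = 717194/43074 = 717194*(1/43074) = 358597/21537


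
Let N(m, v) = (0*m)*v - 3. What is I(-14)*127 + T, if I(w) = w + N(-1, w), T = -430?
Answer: -2589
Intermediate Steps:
N(m, v) = -3 (N(m, v) = 0*v - 3 = 0 - 3 = -3)
I(w) = -3 + w (I(w) = w - 3 = -3 + w)
I(-14)*127 + T = (-3 - 14)*127 - 430 = -17*127 - 430 = -2159 - 430 = -2589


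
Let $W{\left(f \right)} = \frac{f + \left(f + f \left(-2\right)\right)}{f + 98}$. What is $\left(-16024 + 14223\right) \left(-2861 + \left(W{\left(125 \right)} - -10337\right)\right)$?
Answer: $-13464276$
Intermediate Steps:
$W{\left(f \right)} = 0$ ($W{\left(f \right)} = \frac{f + \left(f - 2 f\right)}{98 + f} = \frac{f - f}{98 + f} = \frac{0}{98 + f} = 0$)
$\left(-16024 + 14223\right) \left(-2861 + \left(W{\left(125 \right)} - -10337\right)\right) = \left(-16024 + 14223\right) \left(-2861 + \left(0 - -10337\right)\right) = - 1801 \left(-2861 + \left(0 + 10337\right)\right) = - 1801 \left(-2861 + 10337\right) = \left(-1801\right) 7476 = -13464276$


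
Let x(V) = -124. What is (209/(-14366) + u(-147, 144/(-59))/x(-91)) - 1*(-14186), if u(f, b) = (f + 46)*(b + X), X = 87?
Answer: 68100428743/4777348 ≈ 14255.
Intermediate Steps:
u(f, b) = (46 + f)*(87 + b) (u(f, b) = (f + 46)*(b + 87) = (46 + f)*(87 + b))
(209/(-14366) + u(-147, 144/(-59))/x(-91)) - 1*(-14186) = (209/(-14366) + (4002 + 46*(144/(-59)) + 87*(-147) + (144/(-59))*(-147))/(-124)) - 1*(-14186) = (209*(-1/14366) + (4002 + 46*(144*(-1/59)) - 12789 + (144*(-1/59))*(-147))*(-1/124)) + 14186 = (-19/1306 + (4002 + 46*(-144/59) - 12789 - 144/59*(-147))*(-1/124)) + 14186 = (-19/1306 + (4002 - 6624/59 - 12789 + 21168/59)*(-1/124)) + 14186 = (-19/1306 - 503889/59*(-1/124)) + 14186 = (-19/1306 + 503889/7316) + 14186 = 328970015/4777348 + 14186 = 68100428743/4777348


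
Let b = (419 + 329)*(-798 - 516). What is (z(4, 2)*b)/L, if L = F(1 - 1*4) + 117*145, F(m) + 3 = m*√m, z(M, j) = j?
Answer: -3704772192/31967719 - 655248*I*√3/31967719 ≈ -115.89 - 0.035502*I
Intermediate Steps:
F(m) = -3 + m^(3/2) (F(m) = -3 + m*√m = -3 + m^(3/2))
L = 16962 - 3*I*√3 (L = (-3 + (1 - 1*4)^(3/2)) + 117*145 = (-3 + (1 - 4)^(3/2)) + 16965 = (-3 + (-3)^(3/2)) + 16965 = (-3 - 3*I*√3) + 16965 = 16962 - 3*I*√3 ≈ 16962.0 - 5.1962*I)
b = -982872 (b = 748*(-1314) = -982872)
(z(4, 2)*b)/L = (2*(-982872))/(16962 - 3*I*√3) = -1965744/(16962 - 3*I*√3)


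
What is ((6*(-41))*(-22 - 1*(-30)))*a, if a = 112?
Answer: -220416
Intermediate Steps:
((6*(-41))*(-22 - 1*(-30)))*a = ((6*(-41))*(-22 - 1*(-30)))*112 = -246*(-22 + 30)*112 = -246*8*112 = -1968*112 = -220416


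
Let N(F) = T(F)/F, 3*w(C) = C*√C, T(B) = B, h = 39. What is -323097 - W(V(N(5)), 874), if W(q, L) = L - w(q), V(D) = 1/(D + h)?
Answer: -323971 + √10/2400 ≈ -3.2397e+5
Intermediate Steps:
w(C) = C^(3/2)/3 (w(C) = (C*√C)/3 = C^(3/2)/3)
N(F) = 1 (N(F) = F/F = 1)
V(D) = 1/(39 + D) (V(D) = 1/(D + 39) = 1/(39 + D))
W(q, L) = L - q^(3/2)/3
-323097 - W(V(N(5)), 874) = -323097 - (874 - 1/(3*(39 + 1)^(3/2))) = -323097 - (874 - √10/800/3) = -323097 - (874 - √10/2400) = -323097 + (-874 + √10/2400) = -323971 + √10/2400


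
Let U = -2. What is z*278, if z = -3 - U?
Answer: -278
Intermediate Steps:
z = -1 (z = -3 - 1*(-2) = -3 + 2 = -1)
z*278 = -1*278 = -278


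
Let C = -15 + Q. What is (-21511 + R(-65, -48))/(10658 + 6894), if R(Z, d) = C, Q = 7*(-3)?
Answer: -21547/17552 ≈ -1.2276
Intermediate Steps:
Q = -21
C = -36 (C = -15 - 21 = -36)
R(Z, d) = -36
(-21511 + R(-65, -48))/(10658 + 6894) = (-21511 - 36)/(10658 + 6894) = -21547/17552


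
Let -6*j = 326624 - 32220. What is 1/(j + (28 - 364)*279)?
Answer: -3/428434 ≈ -7.0022e-6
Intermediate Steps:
j = -147202/3 (j = -(326624 - 32220)/6 = -⅙*294404 = -147202/3 ≈ -49067.)
1/(j + (28 - 364)*279) = 1/(-147202/3 + (28 - 364)*279) = 1/(-147202/3 - 336*279) = 1/(-147202/3 - 93744) = 1/(-428434/3) = -3/428434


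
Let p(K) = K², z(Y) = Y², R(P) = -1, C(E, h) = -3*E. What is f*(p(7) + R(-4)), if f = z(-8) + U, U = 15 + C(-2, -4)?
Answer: 4080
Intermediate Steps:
U = 21 (U = 15 - 3*(-2) = 15 + 6 = 21)
f = 85 (f = (-8)² + 21 = 64 + 21 = 85)
f*(p(7) + R(-4)) = 85*(7² - 1) = 85*(49 - 1) = 85*48 = 4080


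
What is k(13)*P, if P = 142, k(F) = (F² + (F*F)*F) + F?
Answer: 337818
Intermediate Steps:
k(F) = F + F² + F³ (k(F) = (F² + F²*F) + F = (F² + F³) + F = F + F² + F³)
k(13)*P = (13*(1 + 13 + 13²))*142 = (13*(1 + 13 + 169))*142 = (13*183)*142 = 2379*142 = 337818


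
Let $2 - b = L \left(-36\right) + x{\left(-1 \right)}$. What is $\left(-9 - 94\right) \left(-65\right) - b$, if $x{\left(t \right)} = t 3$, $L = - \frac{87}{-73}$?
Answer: $\frac{485238}{73} \approx 6647.1$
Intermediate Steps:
$L = \frac{87}{73}$ ($L = \left(-87\right) \left(- \frac{1}{73}\right) = \frac{87}{73} \approx 1.1918$)
$x{\left(t \right)} = 3 t$
$b = \frac{3497}{73}$ ($b = 2 - \left(\frac{87}{73} \left(-36\right) + 3 \left(-1\right)\right) = 2 - \left(- \frac{3132}{73} - 3\right) = 2 - - \frac{3351}{73} = 2 + \frac{3351}{73} = \frac{3497}{73} \approx 47.904$)
$\left(-9 - 94\right) \left(-65\right) - b = \left(-9 - 94\right) \left(-65\right) - \frac{3497}{73} = \left(-103\right) \left(-65\right) - \frac{3497}{73} = 6695 - \frac{3497}{73} = \frac{485238}{73}$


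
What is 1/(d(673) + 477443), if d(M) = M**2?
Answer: 1/930372 ≈ 1.0748e-6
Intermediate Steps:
1/(d(673) + 477443) = 1/(673**2 + 477443) = 1/(452929 + 477443) = 1/930372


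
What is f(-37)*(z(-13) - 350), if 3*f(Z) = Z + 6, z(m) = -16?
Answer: 3782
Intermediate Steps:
f(Z) = 2 + Z/3 (f(Z) = (Z + 6)/3 = (6 + Z)/3 = 2 + Z/3)
f(-37)*(z(-13) - 350) = (2 + (⅓)*(-37))*(-16 - 350) = (2 - 37/3)*(-366) = -31/3*(-366) = 3782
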